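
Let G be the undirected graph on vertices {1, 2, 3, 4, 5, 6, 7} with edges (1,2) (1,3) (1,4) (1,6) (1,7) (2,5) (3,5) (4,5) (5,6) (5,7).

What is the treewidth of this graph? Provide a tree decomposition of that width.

Treewidth 2.
One such decomposition:
Bags: B1 = {1, 3, 5}  B2 = {1, 4, 5}  B3 = {1, 2, 5}  B4 = {1, 5, 7}  B5 = {1, 5, 6}
Tree: B1–B2, B2–B3, B3–B4, B4–B5

Every bag has size at most 3, so the width is 3 − 1 = 2 and tw(G) ≤ 2. For the lower bound, G contains the cycle 5–3–1–4–5, so G is not a forest; only forests have treewidth ≤ 1, hence tw(G) ≥ 2. Hence tw(G) = 2 exactly.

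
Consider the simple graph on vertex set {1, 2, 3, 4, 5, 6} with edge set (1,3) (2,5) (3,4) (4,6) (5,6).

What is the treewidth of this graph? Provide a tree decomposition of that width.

Treewidth 1.
Bags: B1 = {1, 3}  B2 = {3, 4}  B3 = {4, 6}  B4 = {5, 6}  B5 = {2, 5}
Tree: B1–B2, B2–B3, B3–B4, B4–B5

Each bag holds 2 vertices, so the decomposition has width 1, which upper-bounds the treewidth. Any graph with an edge has treewidth ≥ 1, and G has the edge 1–3. Combining the bounds, tw(G) = 1.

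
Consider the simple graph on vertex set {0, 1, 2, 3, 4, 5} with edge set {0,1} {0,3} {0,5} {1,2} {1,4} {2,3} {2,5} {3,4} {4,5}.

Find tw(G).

3

A width-3 tree decomposition is:
Bags: B1 = {1, 2, 3, 5}  B2 = {1, 3, 4, 5}  B3 = {0, 1, 3, 5}
Tree: B1–B2, B2–B3
Every bag has size at most 4, so the width is 4 − 1 = 3 and tw(G) ≤ 3. For the lower bound: the 4 vertex sets {2,3}, {1,4}, {5}, {0} are disjoint, each induces a connected subgraph, and every pair is joined by at least one edge of G. Contracting each set to a single vertex therefore yields K_{4} as a minor, and since treewidth is minor-monotone, tw(G) ≥ tw(K_{4}) = 3. Combining the bounds, tw(G) = 3.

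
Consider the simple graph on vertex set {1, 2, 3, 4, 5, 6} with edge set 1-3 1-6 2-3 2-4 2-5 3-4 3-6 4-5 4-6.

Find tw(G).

A width-2 tree decomposition is:
Bags: B1 = {2, 3, 4}  B2 = {3, 4, 6}  B3 = {2, 4, 5}  B4 = {1, 3, 6}
Tree: B1–B2, B1–B3, B2–B4
Every bag has size at most 3, so the width is 3 − 1 = 2 and tw(G) ≤ 2. For the lower bound, the 3 vertices {1, 3, 6} are pairwise adjacent, and any tree decomposition puts a clique entirely inside one bag — forcing width ≥ 2. The upper and lower bounds meet at 2, so that is the treewidth.

2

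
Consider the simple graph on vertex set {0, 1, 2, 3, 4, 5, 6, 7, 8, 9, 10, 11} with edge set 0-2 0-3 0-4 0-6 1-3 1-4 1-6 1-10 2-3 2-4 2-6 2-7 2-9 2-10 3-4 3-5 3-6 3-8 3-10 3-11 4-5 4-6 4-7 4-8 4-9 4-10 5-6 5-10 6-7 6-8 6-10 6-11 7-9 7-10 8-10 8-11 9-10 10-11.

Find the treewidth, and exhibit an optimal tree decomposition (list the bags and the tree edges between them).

Each bag holds 5 vertices, so the decomposition has width 4, which upper-bounds the treewidth. Conversely, {3, 6, 8, 10, 11} is a clique of size 5, and the vertices of any clique must share a bag in every tree decomposition; so some bag has ≥ 5 vertices and tw(G) ≥ 4. Combining the bounds, tw(G) = 4.

Treewidth 4.
Bags: B1 = {2, 3, 4, 6, 10}  B2 = {0, 2, 3, 4, 6}  B3 = {2, 4, 6, 7, 10}  B4 = {1, 3, 4, 6, 10}  B5 = {3, 4, 5, 6, 10}  B6 = {3, 4, 6, 8, 10}  B7 = {2, 4, 7, 9, 10}  B8 = {3, 6, 8, 10, 11}
Tree: B1–B2, B1–B3, B1–B4, B4–B5, B1–B6, B3–B7, B6–B8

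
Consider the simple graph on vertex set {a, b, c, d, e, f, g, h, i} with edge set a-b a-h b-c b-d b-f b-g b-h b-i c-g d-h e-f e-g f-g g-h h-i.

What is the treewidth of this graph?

2

A width-2 tree decomposition is:
Bags: B1 = {b, f, g}  B2 = {b, g, h}  B3 = {b, d, h}  B4 = {a, b, h}  B5 = {b, h, i}  B6 = {e, f, g}  B7 = {b, c, g}
Tree: B1–B2, B2–B3, B2–B4, B3–B5, B1–B6, B1–B7
Each bag holds 3 vertices, so the decomposition has width 2, which upper-bounds the treewidth. Conversely, {e, f, g} is a clique of size 3, and the vertices of any clique must share a bag in every tree decomposition; so some bag has ≥ 3 vertices and tw(G) ≥ 2. The upper and lower bounds meet at 2, so that is the treewidth.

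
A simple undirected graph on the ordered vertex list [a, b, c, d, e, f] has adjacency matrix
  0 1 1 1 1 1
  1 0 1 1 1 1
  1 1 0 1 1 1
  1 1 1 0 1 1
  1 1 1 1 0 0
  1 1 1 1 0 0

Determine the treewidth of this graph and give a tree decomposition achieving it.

Treewidth 4.
Bags: B1 = {a, b, c, d, e}  B2 = {a, b, c, d, f}
Tree: B1–B2

The largest bag has 5 vertices, giving width 4; this decomposition certifies tw(G) ≤ 4. On the other hand G contains the 5-clique {a, b, c, d, e}. A clique must lie in a single bag of any decomposition, so no decomposition can have width below 4. Therefore the treewidth is 4.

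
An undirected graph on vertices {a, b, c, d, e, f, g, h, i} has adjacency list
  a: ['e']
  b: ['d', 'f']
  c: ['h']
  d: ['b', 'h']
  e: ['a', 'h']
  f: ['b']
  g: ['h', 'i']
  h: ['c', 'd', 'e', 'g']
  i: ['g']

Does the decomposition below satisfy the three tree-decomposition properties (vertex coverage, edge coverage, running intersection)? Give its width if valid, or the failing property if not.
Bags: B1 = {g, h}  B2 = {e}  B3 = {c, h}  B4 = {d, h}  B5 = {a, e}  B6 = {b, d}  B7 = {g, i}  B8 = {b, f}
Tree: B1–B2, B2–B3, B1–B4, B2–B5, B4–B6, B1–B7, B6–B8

No — edge (h,e) lies in no bag.

A tree decomposition must satisfy three properties: every vertex lies in some bag; for every edge, both endpoints lie together in some bag; and for every vertex, the bags containing it form a connected subtree. Here edge (h,e) lies in no bag, so the decomposition is invalid.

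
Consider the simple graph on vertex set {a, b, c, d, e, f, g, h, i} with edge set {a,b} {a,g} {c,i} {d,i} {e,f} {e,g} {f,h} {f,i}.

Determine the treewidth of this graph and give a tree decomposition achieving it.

Treewidth 1.
Bags: B1 = {e, f}  B2 = {f, i}  B3 = {e, g}  B4 = {f, h}  B5 = {a, g}  B6 = {d, i}  B7 = {c, i}  B8 = {a, b}
Tree: B1–B2, B1–B3, B1–B4, B3–B5, B2–B6, B6–B7, B5–B8

Each bag holds 2 vertices, so the decomposition has width 1, which upper-bounds the treewidth. Any graph with an edge has treewidth ≥ 1, and G has the edge e–f. Hence tw(G) = 1 exactly.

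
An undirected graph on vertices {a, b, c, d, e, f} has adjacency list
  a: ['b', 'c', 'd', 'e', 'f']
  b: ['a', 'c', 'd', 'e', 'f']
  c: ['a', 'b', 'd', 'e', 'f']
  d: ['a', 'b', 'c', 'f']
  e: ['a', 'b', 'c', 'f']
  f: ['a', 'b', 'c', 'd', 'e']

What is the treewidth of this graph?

4

A width-4 tree decomposition is:
Bags: B1 = {a, b, c, d, f}  B2 = {a, b, c, e, f}
Tree: B1–B2
The largest bag has 5 vertices, giving width 4; this decomposition certifies tw(G) ≤ 4. For the lower bound, the 5 vertices {a, b, c, d, f} are pairwise adjacent, and any tree decomposition puts a clique entirely inside one bag — forcing width ≥ 4. Therefore the treewidth is 4.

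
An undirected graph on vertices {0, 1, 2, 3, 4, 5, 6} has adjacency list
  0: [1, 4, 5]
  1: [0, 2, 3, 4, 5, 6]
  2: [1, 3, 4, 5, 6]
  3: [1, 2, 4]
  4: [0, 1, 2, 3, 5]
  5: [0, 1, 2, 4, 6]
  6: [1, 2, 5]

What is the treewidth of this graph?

3

A width-3 tree decomposition is:
Bags: B1 = {1, 2, 4, 5}  B2 = {0, 1, 4, 5}  B3 = {1, 2, 5, 6}  B4 = {1, 2, 3, 4}
Tree: B1–B2, B1–B3, B1–B4
Every bag has size at most 4, so the width is 4 − 1 = 3 and tw(G) ≤ 3. Conversely, {0, 1, 4, 5} is a clique of size 4, and the vertices of any clique must share a bag in every tree decomposition; so some bag has ≥ 4 vertices and tw(G) ≥ 3. Therefore the treewidth is 3.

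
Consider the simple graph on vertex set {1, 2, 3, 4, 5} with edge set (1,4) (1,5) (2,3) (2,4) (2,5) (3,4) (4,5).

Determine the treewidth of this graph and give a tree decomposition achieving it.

Treewidth 2.
Bags: B1 = {1, 4, 5}  B2 = {2, 4, 5}  B3 = {2, 3, 4}
Tree: B1–B2, B2–B3

The largest bag has 3 vertices, giving width 2; this decomposition certifies tw(G) ≤ 2. For the lower bound, the 3 vertices {1, 4, 5} are pairwise adjacent, and any tree decomposition puts a clique entirely inside one bag — forcing width ≥ 2. Combining the bounds, tw(G) = 2.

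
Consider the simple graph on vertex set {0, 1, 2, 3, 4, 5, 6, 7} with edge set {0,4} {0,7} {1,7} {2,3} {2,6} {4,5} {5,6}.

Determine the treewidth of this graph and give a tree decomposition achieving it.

The largest bag has 2 vertices, giving width 1; this decomposition certifies tw(G) ≤ 1. Since G has at least one edge (e.g. 1–7), it is not an edgeless graph, so tw(G) ≥ 1. Therefore the treewidth is 1.

Treewidth 1.
One optimal decomposition is:
Bags: B1 = {1, 7}  B2 = {0, 7}  B3 = {0, 4}  B4 = {4, 5}  B5 = {5, 6}  B6 = {2, 6}  B7 = {2, 3}
Tree: B1–B2, B2–B3, B3–B4, B4–B5, B5–B6, B6–B7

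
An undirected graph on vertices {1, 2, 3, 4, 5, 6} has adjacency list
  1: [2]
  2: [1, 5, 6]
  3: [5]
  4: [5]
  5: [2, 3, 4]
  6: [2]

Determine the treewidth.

1

A width-1 tree decomposition is:
Bags: B1 = {3, 5}  B2 = {2, 5}  B3 = {2, 6}  B4 = {4, 5}  B5 = {1, 2}
Tree: B1–B2, B2–B3, B1–B4, B3–B5
Every bag has size at most 2, so the width is 2 − 1 = 1 and tw(G) ≤ 1. Any graph with an edge has treewidth ≥ 1, and G has the edge 5–3. Combining the bounds, tw(G) = 1.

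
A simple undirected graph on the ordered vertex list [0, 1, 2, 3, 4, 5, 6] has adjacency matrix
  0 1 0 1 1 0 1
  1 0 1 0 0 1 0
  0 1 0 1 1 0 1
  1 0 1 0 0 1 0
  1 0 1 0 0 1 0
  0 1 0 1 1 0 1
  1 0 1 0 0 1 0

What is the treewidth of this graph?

3

A width-3 tree decomposition is:
Bags: B1 = {0, 2, 3, 5}  B2 = {0, 2, 4, 5}  B3 = {0, 2, 5, 6}  B4 = {0, 1, 2, 5}
Tree: B1–B2, B2–B3, B3–B4
Each bag holds 4 vertices, so the decomposition has width 3, which upper-bounds the treewidth. For the lower bound: the 4 vertex sets {0,3}, {4,5}, {2}, {6} are disjoint, each induces a connected subgraph, and every pair is joined by at least one edge of G. Contracting each set to a single vertex therefore yields K_{4} as a minor, and since treewidth is minor-monotone, tw(G) ≥ tw(K_{4}) = 3. Hence tw(G) = 3 exactly.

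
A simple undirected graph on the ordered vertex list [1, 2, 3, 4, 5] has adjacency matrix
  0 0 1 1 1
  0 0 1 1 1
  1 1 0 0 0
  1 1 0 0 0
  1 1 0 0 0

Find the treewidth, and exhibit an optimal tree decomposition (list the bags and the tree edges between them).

Treewidth 2.
One optimal decomposition is:
Bags: B1 = {1, 2, 4}  B2 = {1, 2, 3}  B3 = {1, 2, 5}
Tree: B1–B2, B2–B3

Every bag has size at most 3, so the width is 3 − 1 = 2 and tw(G) ≤ 2. The edges 2–4–1–3–2 form a cycle, so G is not a tree and its treewidth is at least 2. The upper and lower bounds meet at 2, so that is the treewidth.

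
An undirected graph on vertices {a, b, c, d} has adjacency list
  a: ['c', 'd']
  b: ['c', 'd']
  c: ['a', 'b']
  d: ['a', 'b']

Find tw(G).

A width-2 tree decomposition is:
Bags: B1 = {a, b, c}  B2 = {a, b, d}
Tree: B1–B2
The largest bag has 3 vertices, giving width 2; this decomposition certifies tw(G) ≤ 2. The edges a–c–b–d–a form a cycle, so G is not a tree and its treewidth is at least 2. The upper and lower bounds meet at 2, so that is the treewidth.

2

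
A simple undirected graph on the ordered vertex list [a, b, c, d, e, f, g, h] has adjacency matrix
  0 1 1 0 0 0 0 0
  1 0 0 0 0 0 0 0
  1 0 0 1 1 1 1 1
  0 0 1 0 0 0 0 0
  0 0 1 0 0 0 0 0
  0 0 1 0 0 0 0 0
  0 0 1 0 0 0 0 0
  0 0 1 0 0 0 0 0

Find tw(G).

1

A width-1 tree decomposition is:
Bags: B1 = {a, c}  B2 = {c, g}  B3 = {c, d}  B4 = {a, b}  B5 = {c, f}  B6 = {c, h}  B7 = {c, e}
Tree: B1–B2, B2–B3, B1–B4, B3–B5, B2–B6, B6–B7
The largest bag has 2 vertices, giving width 1; this decomposition certifies tw(G) ≤ 1. G has an edge, so its treewidth is at least 1. The upper and lower bounds meet at 1, so that is the treewidth.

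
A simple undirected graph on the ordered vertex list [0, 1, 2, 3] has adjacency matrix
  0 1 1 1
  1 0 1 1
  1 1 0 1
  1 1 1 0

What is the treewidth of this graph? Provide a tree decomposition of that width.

With just one bag of size 4, the width is 4 − 1 = 3, so tw(G) ≤ 3. On the other hand G contains the 4-clique {0, 1, 2, 3}. A clique must lie in a single bag of any decomposition, so no decomposition can have width below 3. Hence tw(G) = 3 exactly.

Treewidth 3.
One optimal decomposition is:
Bags: B1 = {0, 1, 2, 3}
Tree: (single bag)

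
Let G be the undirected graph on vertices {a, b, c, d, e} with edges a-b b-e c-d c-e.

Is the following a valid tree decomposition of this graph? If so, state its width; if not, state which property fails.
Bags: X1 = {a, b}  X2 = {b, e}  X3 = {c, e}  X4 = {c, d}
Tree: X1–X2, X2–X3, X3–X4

Checking the three conditions: (i) the bags cover all of {a, b, c, d, e}; (ii) for each edge, some bag contains both endpoints; (iii) the bags containing any fixed vertex form a subtree. All hold, so the decomposition is valid with width 2 − 1 = 1.

Yes; width 1.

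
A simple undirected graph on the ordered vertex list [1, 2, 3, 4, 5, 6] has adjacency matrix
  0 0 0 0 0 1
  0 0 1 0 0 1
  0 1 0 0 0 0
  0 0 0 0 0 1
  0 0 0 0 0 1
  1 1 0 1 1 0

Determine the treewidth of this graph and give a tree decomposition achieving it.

The largest bag has 2 vertices, giving width 1; this decomposition certifies tw(G) ≤ 1. Any graph with an edge has treewidth ≥ 1, and G has the edge 6–4. The upper and lower bounds meet at 1, so that is the treewidth.

Treewidth 1.
One optimal decomposition is:
Bags: B1 = {4, 6}  B2 = {2, 6}  B3 = {2, 3}  B4 = {1, 6}  B5 = {5, 6}
Tree: B1–B2, B2–B3, B1–B4, B4–B5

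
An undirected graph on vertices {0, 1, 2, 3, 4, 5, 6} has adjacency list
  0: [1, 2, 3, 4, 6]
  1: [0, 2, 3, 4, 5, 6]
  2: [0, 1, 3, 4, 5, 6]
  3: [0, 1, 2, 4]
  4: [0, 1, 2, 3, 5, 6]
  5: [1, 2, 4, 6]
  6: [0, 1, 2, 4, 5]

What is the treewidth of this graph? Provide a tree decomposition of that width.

Treewidth 4.
Bags: B1 = {1, 2, 4, 5, 6}  B2 = {0, 1, 2, 4, 6}  B3 = {0, 1, 2, 3, 4}
Tree: B1–B2, B2–B3

The largest bag has 5 vertices, giving width 4; this decomposition certifies tw(G) ≤ 4. Conversely, {0, 1, 2, 3, 4} is a clique of size 5, and the vertices of any clique must share a bag in every tree decomposition; so some bag has ≥ 5 vertices and tw(G) ≥ 4. Hence tw(G) = 4 exactly.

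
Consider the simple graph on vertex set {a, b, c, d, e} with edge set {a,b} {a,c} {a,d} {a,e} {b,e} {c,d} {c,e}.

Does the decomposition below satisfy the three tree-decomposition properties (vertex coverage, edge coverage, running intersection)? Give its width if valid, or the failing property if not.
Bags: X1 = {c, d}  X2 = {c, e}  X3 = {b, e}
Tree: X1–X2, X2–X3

A tree decomposition must satisfy three properties: every vertex lies in some bag; for every edge, both endpoints lie together in some bag; and for every vertex, the bags containing it form a connected subtree. Here vertex a appears in no bag, so the decomposition is invalid.

No — vertex a appears in no bag.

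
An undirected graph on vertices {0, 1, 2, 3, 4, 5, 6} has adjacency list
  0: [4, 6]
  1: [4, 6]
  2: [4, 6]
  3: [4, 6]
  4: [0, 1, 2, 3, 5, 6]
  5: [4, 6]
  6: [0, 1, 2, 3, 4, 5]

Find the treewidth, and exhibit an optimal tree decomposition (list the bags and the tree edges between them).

Each bag holds 3 vertices, so the decomposition has width 2, which upper-bounds the treewidth. On the other hand G contains the 3-clique {0, 4, 6}. A clique must lie in a single bag of any decomposition, so no decomposition can have width below 2. Therefore the treewidth is 2.

Treewidth 2.
One such decomposition:
Bags: B1 = {1, 4, 6}  B2 = {3, 4, 6}  B3 = {4, 5, 6}  B4 = {0, 4, 6}  B5 = {2, 4, 6}
Tree: B1–B2, B1–B3, B3–B4, B2–B5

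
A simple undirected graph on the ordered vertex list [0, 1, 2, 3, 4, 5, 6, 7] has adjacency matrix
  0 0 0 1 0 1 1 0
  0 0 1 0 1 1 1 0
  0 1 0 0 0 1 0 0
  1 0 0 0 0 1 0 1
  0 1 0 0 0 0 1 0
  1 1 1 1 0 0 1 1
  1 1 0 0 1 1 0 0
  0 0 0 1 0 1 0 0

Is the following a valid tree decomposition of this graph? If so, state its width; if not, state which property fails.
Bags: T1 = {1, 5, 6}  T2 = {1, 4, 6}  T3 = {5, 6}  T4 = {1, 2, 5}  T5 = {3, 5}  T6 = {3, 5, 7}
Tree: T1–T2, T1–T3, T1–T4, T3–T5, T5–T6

A tree decomposition must satisfy three properties: every vertex lies in some bag; for every edge, both endpoints lie together in some bag; and for every vertex, the bags containing it form a connected subtree. Here vertex 0 appears in no bag, so the decomposition is invalid.

No — vertex 0 appears in no bag.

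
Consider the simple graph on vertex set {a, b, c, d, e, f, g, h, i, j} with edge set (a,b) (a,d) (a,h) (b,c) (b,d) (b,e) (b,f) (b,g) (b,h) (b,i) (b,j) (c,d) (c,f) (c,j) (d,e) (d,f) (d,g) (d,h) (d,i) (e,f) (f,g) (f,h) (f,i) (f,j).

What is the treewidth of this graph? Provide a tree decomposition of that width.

Treewidth 3.
One such decomposition:
Bags: B1 = {b, c, d, f}  B2 = {b, d, f, h}  B3 = {b, d, e, f}  B4 = {b, c, f, j}  B5 = {a, b, d, h}  B6 = {b, d, f, i}  B7 = {b, d, f, g}
Tree: B1–B2, B1–B3, B1–B4, B2–B5, B3–B6, B6–B7

Every bag has size at most 4, so the width is 4 − 1 = 3 and tw(G) ≤ 3. For the lower bound, the 4 vertices {a, b, d, h} are pairwise adjacent, and any tree decomposition puts a clique entirely inside one bag — forcing width ≥ 3. Therefore the treewidth is 3.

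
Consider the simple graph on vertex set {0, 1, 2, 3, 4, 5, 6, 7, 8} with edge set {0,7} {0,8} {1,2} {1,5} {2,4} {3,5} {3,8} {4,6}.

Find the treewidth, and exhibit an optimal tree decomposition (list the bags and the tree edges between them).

Treewidth 1.
One such decomposition:
Bags: B1 = {0, 7}  B2 = {0, 8}  B3 = {3, 8}  B4 = {3, 5}  B5 = {1, 5}  B6 = {1, 2}  B7 = {2, 4}  B8 = {4, 6}
Tree: B1–B2, B2–B3, B3–B4, B4–B5, B5–B6, B6–B7, B7–B8

The largest bag has 2 vertices, giving width 1; this decomposition certifies tw(G) ≤ 1. Since G has at least one edge (e.g. 7–0), it is not an edgeless graph, so tw(G) ≥ 1. Hence tw(G) = 1 exactly.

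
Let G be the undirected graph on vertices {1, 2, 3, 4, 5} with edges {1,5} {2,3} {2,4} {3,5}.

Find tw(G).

1

A width-1 tree decomposition is:
Bags: B1 = {1, 5}  B2 = {3, 5}  B3 = {2, 3}  B4 = {2, 4}
Tree: B1–B2, B2–B3, B3–B4
Each bag holds 2 vertices, so the decomposition has width 1, which upper-bounds the treewidth. Any graph with an edge has treewidth ≥ 1, and G has the edge 1–5. The upper and lower bounds meet at 1, so that is the treewidth.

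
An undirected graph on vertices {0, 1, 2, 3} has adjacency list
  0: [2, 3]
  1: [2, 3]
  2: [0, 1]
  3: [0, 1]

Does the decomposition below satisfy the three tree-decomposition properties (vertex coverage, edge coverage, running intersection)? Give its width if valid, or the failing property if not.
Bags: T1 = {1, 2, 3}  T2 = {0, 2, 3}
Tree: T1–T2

Vertex coverage: the bags together contain {0, 1, 2, 3}, the full vertex set. Edge coverage: each edge of G has both endpoints in at least one bag. Running intersection: for every vertex, the bags containing it form a connected subtree. All three properties hold, so this is a valid tree decomposition of width max|bag| − 1 = 2, and hence tw(G) ≤ 2.

Yes; width 2.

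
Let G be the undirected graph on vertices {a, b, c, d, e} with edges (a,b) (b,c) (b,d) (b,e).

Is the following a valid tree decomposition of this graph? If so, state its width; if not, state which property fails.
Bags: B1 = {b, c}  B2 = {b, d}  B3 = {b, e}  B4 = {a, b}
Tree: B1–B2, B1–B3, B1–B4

Vertex coverage: the bags together contain {a, b, c, d, e}, the full vertex set. Edge coverage: each edge of G has both endpoints in at least one bag. Running intersection: for every vertex, the bags containing it form a connected subtree. All three properties hold, so this is a valid tree decomposition of width max|bag| − 1 = 1, and hence tw(G) ≤ 1.

Yes; width 1.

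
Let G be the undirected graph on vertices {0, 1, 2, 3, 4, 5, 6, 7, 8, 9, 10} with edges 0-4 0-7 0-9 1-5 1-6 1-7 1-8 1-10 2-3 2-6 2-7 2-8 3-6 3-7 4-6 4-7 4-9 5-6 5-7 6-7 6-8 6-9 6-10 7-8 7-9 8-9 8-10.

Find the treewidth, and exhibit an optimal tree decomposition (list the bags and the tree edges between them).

Treewidth 3.
One optimal decomposition is:
Bags: B1 = {4, 6, 7, 9}  B2 = {6, 7, 8, 9}  B3 = {2, 6, 7, 8}  B4 = {2, 3, 6, 7}  B5 = {1, 6, 7, 8}  B6 = {0, 4, 7, 9}  B7 = {1, 6, 8, 10}  B8 = {1, 5, 6, 7}
Tree: B1–B2, B2–B3, B3–B4, B2–B5, B1–B6, B5–B7, B5–B8

The largest bag has 4 vertices, giving width 3; this decomposition certifies tw(G) ≤ 3. For the lower bound, the 4 vertices {0, 4, 7, 9} are pairwise adjacent, and any tree decomposition puts a clique entirely inside one bag — forcing width ≥ 3. Combining the bounds, tw(G) = 3.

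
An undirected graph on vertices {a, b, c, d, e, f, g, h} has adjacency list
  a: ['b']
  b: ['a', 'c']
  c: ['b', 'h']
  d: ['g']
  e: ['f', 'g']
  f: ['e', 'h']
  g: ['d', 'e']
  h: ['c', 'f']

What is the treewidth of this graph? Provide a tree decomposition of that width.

Every bag has size at most 2, so the width is 2 − 1 = 1 and tw(G) ≤ 1. Since G has at least one edge (e.g. d–g), it is not an edgeless graph, so tw(G) ≥ 1. The upper and lower bounds meet at 1, so that is the treewidth.

Treewidth 1.
Bags: B1 = {d, g}  B2 = {e, g}  B3 = {e, f}  B4 = {f, h}  B5 = {c, h}  B6 = {b, c}  B7 = {a, b}
Tree: B1–B2, B2–B3, B3–B4, B4–B5, B5–B6, B6–B7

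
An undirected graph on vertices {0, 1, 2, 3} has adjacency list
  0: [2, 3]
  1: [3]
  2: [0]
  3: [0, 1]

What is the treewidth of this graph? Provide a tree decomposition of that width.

Treewidth 1.
One such decomposition:
Bags: B1 = {0, 2}  B2 = {0, 3}  B3 = {1, 3}
Tree: B1–B2, B2–B3

Every bag has size at most 2, so the width is 2 − 1 = 1 and tw(G) ≤ 1. Since G has at least one edge (e.g. 0–2), it is not an edgeless graph, so tw(G) ≥ 1. Hence tw(G) = 1 exactly.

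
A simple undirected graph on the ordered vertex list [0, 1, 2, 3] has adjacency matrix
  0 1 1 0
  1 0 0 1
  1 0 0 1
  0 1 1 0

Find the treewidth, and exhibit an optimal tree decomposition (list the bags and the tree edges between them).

Each bag holds 3 vertices, so the decomposition has width 2, which upper-bounds the treewidth. For the lower bound, G contains the cycle 3–2–0–1–3, so G is not a forest; only forests have treewidth ≤ 1, hence tw(G) ≥ 2. Hence tw(G) = 2 exactly.

Treewidth 2.
One optimal decomposition is:
Bags: B1 = {0, 2, 3}  B2 = {0, 1, 3}
Tree: B1–B2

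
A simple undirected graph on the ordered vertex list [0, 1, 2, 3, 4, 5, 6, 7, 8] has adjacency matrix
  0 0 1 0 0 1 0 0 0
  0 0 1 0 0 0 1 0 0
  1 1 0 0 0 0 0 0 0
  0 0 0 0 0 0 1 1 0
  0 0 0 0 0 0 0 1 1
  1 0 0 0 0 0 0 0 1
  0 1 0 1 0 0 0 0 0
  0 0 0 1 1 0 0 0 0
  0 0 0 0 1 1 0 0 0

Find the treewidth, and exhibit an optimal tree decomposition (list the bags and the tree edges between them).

Treewidth 2.
One optimal decomposition is:
Bags: B1 = {4, 5, 8}  B2 = {0, 4, 5}  B3 = {0, 2, 4}  B4 = {1, 2, 4}  B5 = {1, 4, 6}  B6 = {3, 4, 6}  B7 = {3, 4, 7}
Tree: B1–B2, B2–B3, B3–B4, B4–B5, B5–B6, B6–B7

Each bag holds 3 vertices, so the decomposition has width 2, which upper-bounds the treewidth. The edges 4–8–5–0–2–1–6–3–7–4 form a cycle, so G is not a tree and its treewidth is at least 2. Therefore the treewidth is 2.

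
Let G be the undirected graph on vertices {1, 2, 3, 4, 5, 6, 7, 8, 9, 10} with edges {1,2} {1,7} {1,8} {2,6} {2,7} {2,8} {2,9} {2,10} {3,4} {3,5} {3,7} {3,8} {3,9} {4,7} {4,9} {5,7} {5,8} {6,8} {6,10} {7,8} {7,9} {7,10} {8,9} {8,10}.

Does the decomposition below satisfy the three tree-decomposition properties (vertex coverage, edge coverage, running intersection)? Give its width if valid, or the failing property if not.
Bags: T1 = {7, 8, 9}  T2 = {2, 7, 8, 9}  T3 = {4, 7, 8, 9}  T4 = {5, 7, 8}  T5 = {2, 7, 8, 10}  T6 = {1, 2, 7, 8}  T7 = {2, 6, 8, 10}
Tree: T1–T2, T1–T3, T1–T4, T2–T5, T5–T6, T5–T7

No — vertex 3 appears in no bag.

A tree decomposition must satisfy three properties: every vertex lies in some bag; for every edge, both endpoints lie together in some bag; and for every vertex, the bags containing it form a connected subtree. Here vertex 3 appears in no bag, so the decomposition is invalid.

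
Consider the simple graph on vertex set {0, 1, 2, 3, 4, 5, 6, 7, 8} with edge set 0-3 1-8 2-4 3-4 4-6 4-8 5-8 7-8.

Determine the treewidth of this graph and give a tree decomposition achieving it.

Treewidth 1.
One such decomposition:
Bags: B1 = {3, 4}  B2 = {4, 8}  B3 = {4, 6}  B4 = {2, 4}  B5 = {0, 3}  B6 = {1, 8}  B7 = {5, 8}  B8 = {7, 8}
Tree: B1–B2, B2–B3, B2–B4, B1–B5, B2–B6, B2–B7, B6–B8

Every bag has size at most 2, so the width is 2 − 1 = 1 and tw(G) ≤ 1. Since G has at least one edge (e.g. 4–3), it is not an edgeless graph, so tw(G) ≥ 1. The upper and lower bounds meet at 1, so that is the treewidth.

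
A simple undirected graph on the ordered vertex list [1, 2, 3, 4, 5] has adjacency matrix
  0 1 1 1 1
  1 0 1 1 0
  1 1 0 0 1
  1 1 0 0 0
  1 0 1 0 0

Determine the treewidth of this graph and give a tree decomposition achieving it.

Treewidth 2.
Bags: B1 = {1, 2, 4}  B2 = {1, 2, 3}  B3 = {1, 3, 5}
Tree: B1–B2, B2–B3

The largest bag has 3 vertices, giving width 2; this decomposition certifies tw(G) ≤ 2. Conversely, {1, 2, 3} is a clique of size 3, and the vertices of any clique must share a bag in every tree decomposition; so some bag has ≥ 3 vertices and tw(G) ≥ 2. The upper and lower bounds meet at 2, so that is the treewidth.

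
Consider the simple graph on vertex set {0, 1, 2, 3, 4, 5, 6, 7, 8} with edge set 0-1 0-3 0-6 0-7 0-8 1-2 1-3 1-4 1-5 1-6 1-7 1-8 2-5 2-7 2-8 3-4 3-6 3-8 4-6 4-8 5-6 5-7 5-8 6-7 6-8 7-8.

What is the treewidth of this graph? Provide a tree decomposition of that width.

Treewidth 4.
Bags: B1 = {0, 1, 3, 6, 8}  B2 = {0, 1, 6, 7, 8}  B3 = {1, 5, 6, 7, 8}  B4 = {1, 3, 4, 6, 8}  B5 = {1, 2, 5, 7, 8}
Tree: B1–B2, B2–B3, B1–B4, B3–B5

Every bag has size at most 5, so the width is 5 − 1 = 4 and tw(G) ≤ 4. Conversely, {1, 2, 5, 7, 8} is a clique of size 5, and the vertices of any clique must share a bag in every tree decomposition; so some bag has ≥ 5 vertices and tw(G) ≥ 4. Combining the bounds, tw(G) = 4.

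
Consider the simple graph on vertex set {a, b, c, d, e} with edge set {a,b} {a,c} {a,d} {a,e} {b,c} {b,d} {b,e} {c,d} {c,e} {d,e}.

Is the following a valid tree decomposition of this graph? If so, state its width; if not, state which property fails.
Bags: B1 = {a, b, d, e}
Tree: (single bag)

No — vertex c appears in no bag.

A tree decomposition must satisfy three properties: every vertex lies in some bag; for every edge, both endpoints lie together in some bag; and for every vertex, the bags containing it form a connected subtree. Here vertex c appears in no bag, so the decomposition is invalid.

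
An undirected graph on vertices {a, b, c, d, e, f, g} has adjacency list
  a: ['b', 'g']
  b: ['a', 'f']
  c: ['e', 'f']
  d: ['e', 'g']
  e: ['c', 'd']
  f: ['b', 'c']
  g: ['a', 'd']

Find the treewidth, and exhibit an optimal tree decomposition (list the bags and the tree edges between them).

Treewidth 2.
One such decomposition:
Bags: B1 = {a, d, g}  B2 = {a, b, d}  B3 = {b, d, f}  B4 = {c, d, f}  B5 = {c, d, e}
Tree: B1–B2, B2–B3, B3–B4, B4–B5

Every bag has size at most 3, so the width is 3 − 1 = 2 and tw(G) ≤ 2. For the lower bound, G contains the cycle d–g–a–b–f–c–e–d, so G is not a forest; only forests have treewidth ≤ 1, hence tw(G) ≥ 2. Hence tw(G) = 2 exactly.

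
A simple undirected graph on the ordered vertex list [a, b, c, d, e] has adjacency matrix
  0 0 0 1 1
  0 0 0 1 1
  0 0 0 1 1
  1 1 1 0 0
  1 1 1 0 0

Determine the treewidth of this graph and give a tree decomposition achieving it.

The largest bag has 3 vertices, giving width 2; this decomposition certifies tw(G) ≤ 2. For the lower bound, G contains the cycle e–b–d–c–e, so G is not a forest; only forests have treewidth ≤ 1, hence tw(G) ≥ 2. The upper and lower bounds meet at 2, so that is the treewidth.

Treewidth 2.
One such decomposition:
Bags: B1 = {b, d, e}  B2 = {c, d, e}  B3 = {a, d, e}
Tree: B1–B2, B2–B3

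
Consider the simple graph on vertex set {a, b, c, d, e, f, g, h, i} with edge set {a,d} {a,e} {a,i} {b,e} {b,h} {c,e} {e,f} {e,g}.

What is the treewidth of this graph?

1

A width-1 tree decomposition is:
Bags: B1 = {a, d}  B2 = {a, e}  B3 = {c, e}  B4 = {e, f}  B5 = {b, e}  B6 = {e, g}  B7 = {a, i}  B8 = {b, h}
Tree: B1–B2, B2–B3, B2–B4, B2–B5, B3–B6, B1–B7, B5–B8
Every bag has size at most 2, so the width is 2 − 1 = 1 and tw(G) ≤ 1. G has an edge, so its treewidth is at least 1. Therefore the treewidth is 1.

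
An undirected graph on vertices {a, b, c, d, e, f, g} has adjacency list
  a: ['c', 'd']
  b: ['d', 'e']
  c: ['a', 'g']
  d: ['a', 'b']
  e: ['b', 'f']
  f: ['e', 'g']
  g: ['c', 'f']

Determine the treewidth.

2

A width-2 tree decomposition is:
Bags: B1 = {c, f, g}  B2 = {a, c, f}  B3 = {a, d, f}  B4 = {b, d, f}  B5 = {b, e, f}
Tree: B1–B2, B2–B3, B3–B4, B4–B5
Every bag has size at most 3, so the width is 3 − 1 = 2 and tw(G) ≤ 2. Since f–g–c–a–d–b–e–f is a cycle in G, G is not acyclic. Forests are exactly the graphs of treewidth ≤ 1, so tw(G) ≥ 2. Hence tw(G) = 2 exactly.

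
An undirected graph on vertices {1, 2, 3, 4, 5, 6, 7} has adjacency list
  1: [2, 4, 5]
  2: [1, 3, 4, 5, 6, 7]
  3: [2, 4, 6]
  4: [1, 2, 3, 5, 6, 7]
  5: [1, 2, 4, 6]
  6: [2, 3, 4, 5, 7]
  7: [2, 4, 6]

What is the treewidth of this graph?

A width-3 tree decomposition is:
Bags: B1 = {2, 4, 5, 6}  B2 = {2, 3, 4, 6}  B3 = {2, 4, 6, 7}  B4 = {1, 2, 4, 5}
Tree: B1–B2, B1–B3, B1–B4
Every bag has size at most 4, so the width is 4 − 1 = 3 and tw(G) ≤ 3. On the other hand G contains the 4-clique {1, 2, 4, 5}. A clique must lie in a single bag of any decomposition, so no decomposition can have width below 3. Hence tw(G) = 3 exactly.

3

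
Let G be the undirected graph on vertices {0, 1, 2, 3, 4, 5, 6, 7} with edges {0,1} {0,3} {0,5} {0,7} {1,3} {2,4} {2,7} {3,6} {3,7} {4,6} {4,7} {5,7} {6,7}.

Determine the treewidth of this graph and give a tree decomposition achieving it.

Treewidth 2.
One such decomposition:
Bags: B1 = {0, 3, 7}  B2 = {0, 5, 7}  B3 = {3, 6, 7}  B4 = {0, 1, 3}  B5 = {4, 6, 7}  B6 = {2, 4, 7}
Tree: B1–B2, B1–B3, B1–B4, B3–B5, B5–B6

Each bag holds 3 vertices, so the decomposition has width 2, which upper-bounds the treewidth. For the lower bound, the 3 vertices {0, 1, 3} are pairwise adjacent, and any tree decomposition puts a clique entirely inside one bag — forcing width ≥ 2. Therefore the treewidth is 2.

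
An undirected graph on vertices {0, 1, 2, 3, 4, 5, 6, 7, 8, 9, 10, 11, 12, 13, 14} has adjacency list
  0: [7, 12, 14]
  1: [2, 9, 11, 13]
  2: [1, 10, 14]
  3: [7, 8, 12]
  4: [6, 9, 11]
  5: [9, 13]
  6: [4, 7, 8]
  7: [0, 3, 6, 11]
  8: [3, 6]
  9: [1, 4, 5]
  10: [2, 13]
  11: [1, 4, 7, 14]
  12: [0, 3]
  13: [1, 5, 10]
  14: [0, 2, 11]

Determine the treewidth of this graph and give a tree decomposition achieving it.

Every bag has size at most 4, so the width is 4 − 1 = 3 and tw(G) ≤ 3. For the lower bound: the 4 vertex sets {3,8,12}, {0}, {7}, {4,6,11,14} are disjoint, each induces a connected subgraph, and every pair is joined by at least one edge of G. Contracting each set to a single vertex therefore yields K_{4} as a minor, and since treewidth is minor-monotone, tw(G) ≥ tw(K_{4}) = 3. Combining the bounds, tw(G) = 3.

Treewidth 3.
One such decomposition:
Bags: B1 = {0, 3, 8, 12}  B2 = {0, 3, 7, 8}  B3 = {0, 6, 7, 8}  B4 = {0, 6, 7, 14}  B5 = {6, 7, 11, 14}  B6 = {4, 6, 11, 14}  B7 = {2, 4, 11, 14}  B8 = {1, 2, 4, 11}  B9 = {1, 2, 4, 9}  B10 = {1, 2, 9, 10}  B11 = {1, 9, 10, 13}  B12 = {5, 9, 10, 13}
Tree: B1–B2, B2–B3, B3–B4, B4–B5, B5–B6, B6–B7, B7–B8, B8–B9, B9–B10, B10–B11, B11–B12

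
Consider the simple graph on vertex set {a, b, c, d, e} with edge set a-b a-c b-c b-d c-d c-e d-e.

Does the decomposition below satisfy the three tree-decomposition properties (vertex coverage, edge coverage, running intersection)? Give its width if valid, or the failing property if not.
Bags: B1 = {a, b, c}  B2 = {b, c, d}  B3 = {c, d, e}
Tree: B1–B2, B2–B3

Checking the three conditions: (i) the bags cover all of {a, b, c, d, e}; (ii) for each edge, some bag contains both endpoints; (iii) the bags containing any fixed vertex form a subtree. All hold, so the decomposition is valid with width 3 − 1 = 2.

Yes; width 2.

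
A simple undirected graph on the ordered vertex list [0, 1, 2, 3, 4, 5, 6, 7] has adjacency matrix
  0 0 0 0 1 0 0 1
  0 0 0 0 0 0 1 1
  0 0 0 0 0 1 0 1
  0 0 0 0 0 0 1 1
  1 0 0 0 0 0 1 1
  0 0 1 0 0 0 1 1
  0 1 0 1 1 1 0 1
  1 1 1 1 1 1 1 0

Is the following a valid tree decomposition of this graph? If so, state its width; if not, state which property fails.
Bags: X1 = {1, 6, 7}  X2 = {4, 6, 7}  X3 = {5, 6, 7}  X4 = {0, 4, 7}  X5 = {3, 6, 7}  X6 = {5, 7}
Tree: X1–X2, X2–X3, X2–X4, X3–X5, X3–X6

A tree decomposition must satisfy three properties: every vertex lies in some bag; for every edge, both endpoints lie together in some bag; and for every vertex, the bags containing it form a connected subtree. Here vertex 2 appears in no bag, so the decomposition is invalid.

No — vertex 2 appears in no bag.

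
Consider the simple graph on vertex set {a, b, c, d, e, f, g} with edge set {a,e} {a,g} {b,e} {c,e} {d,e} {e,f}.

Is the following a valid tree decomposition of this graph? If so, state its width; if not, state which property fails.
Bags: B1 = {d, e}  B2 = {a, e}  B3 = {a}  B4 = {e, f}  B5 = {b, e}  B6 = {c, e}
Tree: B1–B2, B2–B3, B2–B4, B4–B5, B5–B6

A tree decomposition must satisfy three properties: every vertex lies in some bag; for every edge, both endpoints lie together in some bag; and for every vertex, the bags containing it form a connected subtree. Here vertex g appears in no bag, so the decomposition is invalid.

No — vertex g appears in no bag.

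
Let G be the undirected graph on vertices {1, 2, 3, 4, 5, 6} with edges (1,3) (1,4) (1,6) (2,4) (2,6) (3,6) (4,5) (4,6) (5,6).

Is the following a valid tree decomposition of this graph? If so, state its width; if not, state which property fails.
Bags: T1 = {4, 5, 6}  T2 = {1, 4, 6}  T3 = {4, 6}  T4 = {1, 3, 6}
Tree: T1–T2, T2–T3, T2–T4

No — vertex 2 appears in no bag.

A tree decomposition must satisfy three properties: every vertex lies in some bag; for every edge, both endpoints lie together in some bag; and for every vertex, the bags containing it form a connected subtree. Here vertex 2 appears in no bag, so the decomposition is invalid.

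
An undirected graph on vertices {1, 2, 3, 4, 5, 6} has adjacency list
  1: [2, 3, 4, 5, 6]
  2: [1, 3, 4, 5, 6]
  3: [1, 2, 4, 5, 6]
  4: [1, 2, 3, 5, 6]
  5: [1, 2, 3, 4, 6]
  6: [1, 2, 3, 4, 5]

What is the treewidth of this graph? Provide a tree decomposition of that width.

Treewidth 5.
One optimal decomposition is:
Bags: B1 = {1, 2, 3, 4, 5, 6}
Tree: (single bag)

A single bag containing all 6 vertices is trivially a valid decomposition of width 5. For the lower bound, the 6 vertices {1, 2, 3, 4, 5, 6} are pairwise adjacent, and any tree decomposition puts a clique entirely inside one bag — forcing width ≥ 5. Hence tw(G) = 5 exactly.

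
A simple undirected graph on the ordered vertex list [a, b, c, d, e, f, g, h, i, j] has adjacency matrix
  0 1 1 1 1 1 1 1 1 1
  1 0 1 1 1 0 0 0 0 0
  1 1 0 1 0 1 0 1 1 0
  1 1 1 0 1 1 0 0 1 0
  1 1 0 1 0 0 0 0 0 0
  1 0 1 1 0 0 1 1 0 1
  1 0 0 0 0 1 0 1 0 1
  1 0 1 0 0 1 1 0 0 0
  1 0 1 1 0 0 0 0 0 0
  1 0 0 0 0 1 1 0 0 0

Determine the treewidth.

A width-3 tree decomposition is:
Bags: B1 = {a, c, d, i}  B2 = {a, c, d, f}  B3 = {a, b, c, d}  B4 = {a, c, f, h}  B5 = {a, f, g, h}  B6 = {a, b, d, e}  B7 = {a, f, g, j}
Tree: B1–B2, B1–B3, B2–B4, B4–B5, B3–B6, B5–B7
Each bag holds 4 vertices, so the decomposition has width 3, which upper-bounds the treewidth. For the lower bound, the 4 vertices {a, b, d, e} are pairwise adjacent, and any tree decomposition puts a clique entirely inside one bag — forcing width ≥ 3. The upper and lower bounds meet at 3, so that is the treewidth.

3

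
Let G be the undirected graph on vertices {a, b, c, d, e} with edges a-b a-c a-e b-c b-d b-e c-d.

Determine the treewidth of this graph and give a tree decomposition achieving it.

Treewidth 2.
Bags: B1 = {b, c, d}  B2 = {a, b, c}  B3 = {a, b, e}
Tree: B1–B2, B2–B3

Each bag holds 3 vertices, so the decomposition has width 2, which upper-bounds the treewidth. For the lower bound, the 3 vertices {a, b, e} are pairwise adjacent, and any tree decomposition puts a clique entirely inside one bag — forcing width ≥ 2. The upper and lower bounds meet at 2, so that is the treewidth.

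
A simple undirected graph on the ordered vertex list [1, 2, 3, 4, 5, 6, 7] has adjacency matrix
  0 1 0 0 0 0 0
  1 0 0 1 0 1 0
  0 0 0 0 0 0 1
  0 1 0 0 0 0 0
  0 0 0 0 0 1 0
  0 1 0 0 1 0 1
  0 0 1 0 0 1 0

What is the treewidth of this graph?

1

A width-1 tree decomposition is:
Bags: B1 = {2, 6}  B2 = {2, 4}  B3 = {6, 7}  B4 = {5, 6}  B5 = {1, 2}  B6 = {3, 7}
Tree: B1–B2, B1–B3, B1–B4, B1–B5, B3–B6
The largest bag has 2 vertices, giving width 1; this decomposition certifies tw(G) ≤ 1. Any graph with an edge has treewidth ≥ 1, and G has the edge 2–6. Therefore the treewidth is 1.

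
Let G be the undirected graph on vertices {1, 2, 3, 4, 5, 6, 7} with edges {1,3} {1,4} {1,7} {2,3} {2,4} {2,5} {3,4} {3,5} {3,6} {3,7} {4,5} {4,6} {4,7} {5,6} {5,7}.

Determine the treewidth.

A width-3 tree decomposition is:
Bags: B1 = {3, 4, 5, 7}  B2 = {3, 4, 5, 6}  B3 = {2, 3, 4, 5}  B4 = {1, 3, 4, 7}
Tree: B1–B2, B2–B3, B1–B4
Every bag has size at most 4, so the width is 4 − 1 = 3 and tw(G) ≤ 3. Conversely, {1, 3, 4, 7} is a clique of size 4, and the vertices of any clique must share a bag in every tree decomposition; so some bag has ≥ 4 vertices and tw(G) ≥ 3. The upper and lower bounds meet at 3, so that is the treewidth.

3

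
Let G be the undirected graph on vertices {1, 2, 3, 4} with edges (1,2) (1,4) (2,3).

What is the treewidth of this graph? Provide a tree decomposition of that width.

Treewidth 1.
One such decomposition:
Bags: B1 = {1, 4}  B2 = {1, 2}  B3 = {2, 3}
Tree: B1–B2, B2–B3

The largest bag has 2 vertices, giving width 1; this decomposition certifies tw(G) ≤ 1. Since G has at least one edge (e.g. 4–1), it is not an edgeless graph, so tw(G) ≥ 1. Therefore the treewidth is 1.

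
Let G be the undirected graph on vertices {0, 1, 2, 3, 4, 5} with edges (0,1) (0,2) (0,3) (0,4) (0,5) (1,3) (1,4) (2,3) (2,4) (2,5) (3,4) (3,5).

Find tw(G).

3

A width-3 tree decomposition is:
Bags: B1 = {0, 2, 3, 4}  B2 = {0, 1, 3, 4}  B3 = {0, 2, 3, 5}
Tree: B1–B2, B1–B3
The largest bag has 4 vertices, giving width 3; this decomposition certifies tw(G) ≤ 3. For the lower bound, the 4 vertices {0, 1, 3, 4} are pairwise adjacent, and any tree decomposition puts a clique entirely inside one bag — forcing width ≥ 3. Therefore the treewidth is 3.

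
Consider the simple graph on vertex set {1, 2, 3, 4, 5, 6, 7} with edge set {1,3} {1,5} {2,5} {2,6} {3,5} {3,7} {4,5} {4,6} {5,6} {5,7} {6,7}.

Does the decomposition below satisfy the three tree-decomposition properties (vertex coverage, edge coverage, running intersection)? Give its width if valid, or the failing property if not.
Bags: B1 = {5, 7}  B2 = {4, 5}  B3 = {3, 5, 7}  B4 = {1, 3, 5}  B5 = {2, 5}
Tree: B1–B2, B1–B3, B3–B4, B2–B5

No — vertex 6 appears in no bag.

A tree decomposition must satisfy three properties: every vertex lies in some bag; for every edge, both endpoints lie together in some bag; and for every vertex, the bags containing it form a connected subtree. Here vertex 6 appears in no bag, so the decomposition is invalid.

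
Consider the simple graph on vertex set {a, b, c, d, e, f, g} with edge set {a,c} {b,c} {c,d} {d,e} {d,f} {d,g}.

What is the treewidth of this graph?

1

A width-1 tree decomposition is:
Bags: B1 = {c, d}  B2 = {a, c}  B3 = {d, g}  B4 = {b, c}  B5 = {d, f}  B6 = {d, e}
Tree: B1–B2, B1–B3, B1–B4, B1–B5, B3–B6
Every bag has size at most 2, so the width is 2 − 1 = 1 and tw(G) ≤ 1. Since G has at least one edge (e.g. c–d), it is not an edgeless graph, so tw(G) ≥ 1. Therefore the treewidth is 1.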